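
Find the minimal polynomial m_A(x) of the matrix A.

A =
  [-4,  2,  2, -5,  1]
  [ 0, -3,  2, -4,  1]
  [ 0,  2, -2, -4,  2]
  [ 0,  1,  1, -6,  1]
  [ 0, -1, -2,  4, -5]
x^3 + 12*x^2 + 48*x + 64

The characteristic polynomial is χ_A(x) = (x + 4)^5, so the eigenvalues are known. The minimal polynomial is
  m_A(x) = Π_λ (x − λ)^{k_λ}
where k_λ is the size of the *largest* Jordan block for λ (equivalently, the smallest k with (A − λI)^k v = 0 for every generalised eigenvector v of λ).

  λ = -4: largest Jordan block has size 3, contributing (x + 4)^3

So m_A(x) = (x + 4)^3 = x^3 + 12*x^2 + 48*x + 64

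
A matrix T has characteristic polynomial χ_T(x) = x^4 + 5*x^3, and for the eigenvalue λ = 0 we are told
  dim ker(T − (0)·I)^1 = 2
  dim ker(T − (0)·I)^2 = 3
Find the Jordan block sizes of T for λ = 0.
Block sizes for λ = 0: [2, 1]

From the dimensions of kernels of powers, the number of Jordan blocks of size at least j is d_j − d_{j−1} where d_j = dim ker(N^j) (with d_0 = 0). Computing the differences gives [2, 1].
The number of blocks of size exactly k is (#blocks of size ≥ k) − (#blocks of size ≥ k + 1), so the partition is: 1 block(s) of size 1, 1 block(s) of size 2.
In nonincreasing order the block sizes are [2, 1].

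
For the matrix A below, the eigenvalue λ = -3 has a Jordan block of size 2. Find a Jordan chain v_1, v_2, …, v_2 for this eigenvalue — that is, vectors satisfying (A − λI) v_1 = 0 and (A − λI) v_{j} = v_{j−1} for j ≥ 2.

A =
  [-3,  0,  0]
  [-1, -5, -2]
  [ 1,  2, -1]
A Jordan chain for λ = -3 of length 2:
v_1 = (0, -1, 1)ᵀ
v_2 = (1, 0, 0)ᵀ

Let N = A − (-3)·I. We want v_2 with N^2 v_2 = 0 but N^1 v_2 ≠ 0; then v_{j-1} := N · v_j for j = 2, …, 2.

Pick v_2 = (1, 0, 0)ᵀ.
Then v_1 = N · v_2 = (0, -1, 1)ᵀ.

Sanity check: (A − (-3)·I) v_1 = (0, 0, 0)ᵀ = 0. ✓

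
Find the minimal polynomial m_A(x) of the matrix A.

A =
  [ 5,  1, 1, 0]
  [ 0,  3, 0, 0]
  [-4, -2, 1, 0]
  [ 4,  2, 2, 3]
x^2 - 6*x + 9

The characteristic polynomial is χ_A(x) = (x - 3)^4, so the eigenvalues are known. The minimal polynomial is
  m_A(x) = Π_λ (x − λ)^{k_λ}
where k_λ is the size of the *largest* Jordan block for λ (equivalently, the smallest k with (A − λI)^k v = 0 for every generalised eigenvector v of λ).

  λ = 3: largest Jordan block has size 2, contributing (x − 3)^2

So m_A(x) = (x - 3)^2 = x^2 - 6*x + 9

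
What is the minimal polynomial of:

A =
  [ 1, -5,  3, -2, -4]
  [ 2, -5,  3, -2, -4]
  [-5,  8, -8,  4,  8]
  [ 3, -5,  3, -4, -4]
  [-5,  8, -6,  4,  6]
x^3 + 6*x^2 + 12*x + 8

The characteristic polynomial is χ_A(x) = (x + 2)^5, so the eigenvalues are known. The minimal polynomial is
  m_A(x) = Π_λ (x − λ)^{k_λ}
where k_λ is the size of the *largest* Jordan block for λ (equivalently, the smallest k with (A − λI)^k v = 0 for every generalised eigenvector v of λ).

  λ = -2: largest Jordan block has size 3, contributing (x + 2)^3

So m_A(x) = (x + 2)^3 = x^3 + 6*x^2 + 12*x + 8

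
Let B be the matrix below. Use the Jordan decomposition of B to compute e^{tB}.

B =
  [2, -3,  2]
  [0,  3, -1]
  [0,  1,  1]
e^{tB} =
  [exp(2*t), -t^2*exp(2*t)/2 - 3*t*exp(2*t), t^2*exp(2*t)/2 + 2*t*exp(2*t)]
  [0, t*exp(2*t) + exp(2*t), -t*exp(2*t)]
  [0, t*exp(2*t), -t*exp(2*t) + exp(2*t)]

Strategy: write B = P · J · P⁻¹ where J is a Jordan canonical form, so e^{tB} = P · e^{tJ} · P⁻¹, and e^{tJ} can be computed block-by-block.

B has Jordan form
J =
  [2, 1, 0]
  [0, 2, 1]
  [0, 0, 2]
(up to reordering of blocks).

Per-block formulas:
  For a 3×3 Jordan block J_3(2): exp(t · J_3(2)) = e^(2t)·(I + t·N + (t^2/2)·N^2), where N is the 3×3 nilpotent shift.

After assembling e^{tJ} and conjugating by P, we get:

e^{tB} =
  [exp(2*t), -t^2*exp(2*t)/2 - 3*t*exp(2*t), t^2*exp(2*t)/2 + 2*t*exp(2*t)]
  [0, t*exp(2*t) + exp(2*t), -t*exp(2*t)]
  [0, t*exp(2*t), -t*exp(2*t) + exp(2*t)]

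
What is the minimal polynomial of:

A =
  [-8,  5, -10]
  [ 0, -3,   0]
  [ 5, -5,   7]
x^2 + x - 6

The characteristic polynomial is χ_A(x) = (x - 2)*(x + 3)^2, so the eigenvalues are known. The minimal polynomial is
  m_A(x) = Π_λ (x − λ)^{k_λ}
where k_λ is the size of the *largest* Jordan block for λ (equivalently, the smallest k with (A − λI)^k v = 0 for every generalised eigenvector v of λ).

  λ = -3: largest Jordan block has size 1, contributing (x + 3)
  λ = 2: largest Jordan block has size 1, contributing (x − 2)

So m_A(x) = (x - 2)*(x + 3) = x^2 + x - 6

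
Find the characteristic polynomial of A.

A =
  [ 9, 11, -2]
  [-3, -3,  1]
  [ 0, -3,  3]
x^3 - 9*x^2 + 27*x - 27

Expanding det(x·I − A) (e.g. by cofactor expansion or by noting that A is similar to its Jordan form J, which has the same characteristic polynomial as A) gives
  χ_A(x) = x^3 - 9*x^2 + 27*x - 27
which factors as (x - 3)^3. The eigenvalues (with algebraic multiplicities) are λ = 3 with multiplicity 3.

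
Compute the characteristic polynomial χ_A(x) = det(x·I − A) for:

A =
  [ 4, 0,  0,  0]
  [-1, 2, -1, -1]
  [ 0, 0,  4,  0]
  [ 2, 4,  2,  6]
x^4 - 16*x^3 + 96*x^2 - 256*x + 256

Expanding det(x·I − A) (e.g. by cofactor expansion or by noting that A is similar to its Jordan form J, which has the same characteristic polynomial as A) gives
  χ_A(x) = x^4 - 16*x^3 + 96*x^2 - 256*x + 256
which factors as (x - 4)^4. The eigenvalues (with algebraic multiplicities) are λ = 4 with multiplicity 4.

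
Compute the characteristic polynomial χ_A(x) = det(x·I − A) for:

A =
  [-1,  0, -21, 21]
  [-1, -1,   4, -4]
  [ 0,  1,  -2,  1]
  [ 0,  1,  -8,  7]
x^4 - 3*x^3 - 15*x^2 - 17*x - 6

Expanding det(x·I − A) (e.g. by cofactor expansion or by noting that A is similar to its Jordan form J, which has the same characteristic polynomial as A) gives
  χ_A(x) = x^4 - 3*x^3 - 15*x^2 - 17*x - 6
which factors as (x - 6)*(x + 1)^3. The eigenvalues (with algebraic multiplicities) are λ = -1 with multiplicity 3, λ = 6 with multiplicity 1.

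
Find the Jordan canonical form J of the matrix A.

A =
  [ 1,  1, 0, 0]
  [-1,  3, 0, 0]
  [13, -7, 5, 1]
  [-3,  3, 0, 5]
J_2(2) ⊕ J_2(5)

The characteristic polynomial is
  det(x·I − A) = x^4 - 14*x^3 + 69*x^2 - 140*x + 100 = (x - 5)^2*(x - 2)^2

Eigenvalues and multiplicities (the geometric multiplicity of λ is n − rank(A − λI), which equals the number of Jordan blocks for λ):
  λ = 2: algebraic multiplicity = 2, geometric multiplicity = 1
  λ = 5: algebraic multiplicity = 2, geometric multiplicity = 1

Determining the block sizes for each eigenvalue:
  λ = 2: one block (gm = 1), so the single block has size am = 2 → block sizes [2]
  λ = 5: one block (gm = 1), so the single block has size am = 2 → block sizes [2]

Assembling the blocks gives a Jordan form
J =
  [2, 1, 0, 0]
  [0, 2, 0, 0]
  [0, 0, 5, 1]
  [0, 0, 0, 5]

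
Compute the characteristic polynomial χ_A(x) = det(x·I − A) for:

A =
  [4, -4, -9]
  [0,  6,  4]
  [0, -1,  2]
x^3 - 12*x^2 + 48*x - 64

Expanding det(x·I − A) (e.g. by cofactor expansion or by noting that A is similar to its Jordan form J, which has the same characteristic polynomial as A) gives
  χ_A(x) = x^3 - 12*x^2 + 48*x - 64
which factors as (x - 4)^3. The eigenvalues (with algebraic multiplicities) are λ = 4 with multiplicity 3.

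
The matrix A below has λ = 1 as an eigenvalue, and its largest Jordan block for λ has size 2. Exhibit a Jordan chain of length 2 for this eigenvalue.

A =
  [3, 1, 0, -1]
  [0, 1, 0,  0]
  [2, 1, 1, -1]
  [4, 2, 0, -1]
A Jordan chain for λ = 1 of length 2:
v_1 = (2, 0, 2, 4)ᵀ
v_2 = (1, 0, 0, 0)ᵀ

Let N = A − (1)·I. We want v_2 with N^2 v_2 = 0 but N^1 v_2 ≠ 0; then v_{j-1} := N · v_j for j = 2, …, 2.

Pick v_2 = (1, 0, 0, 0)ᵀ.
Then v_1 = N · v_2 = (2, 0, 2, 4)ᵀ.

Sanity check: (A − (1)·I) v_1 = (0, 0, 0, 0)ᵀ = 0. ✓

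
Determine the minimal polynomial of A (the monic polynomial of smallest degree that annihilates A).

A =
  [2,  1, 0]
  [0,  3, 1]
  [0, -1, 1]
x^3 - 6*x^2 + 12*x - 8

The characteristic polynomial is χ_A(x) = (x - 2)^3, so the eigenvalues are known. The minimal polynomial is
  m_A(x) = Π_λ (x − λ)^{k_λ}
where k_λ is the size of the *largest* Jordan block for λ (equivalently, the smallest k with (A − λI)^k v = 0 for every generalised eigenvector v of λ).

  λ = 2: largest Jordan block has size 3, contributing (x − 2)^3

So m_A(x) = (x - 2)^3 = x^3 - 6*x^2 + 12*x - 8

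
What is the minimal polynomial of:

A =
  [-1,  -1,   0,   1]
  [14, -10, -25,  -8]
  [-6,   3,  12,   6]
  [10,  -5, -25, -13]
x^2 + 6*x + 9

The characteristic polynomial is χ_A(x) = (x + 3)^4, so the eigenvalues are known. The minimal polynomial is
  m_A(x) = Π_λ (x − λ)^{k_λ}
where k_λ is the size of the *largest* Jordan block for λ (equivalently, the smallest k with (A − λI)^k v = 0 for every generalised eigenvector v of λ).

  λ = -3: largest Jordan block has size 2, contributing (x + 3)^2

So m_A(x) = (x + 3)^2 = x^2 + 6*x + 9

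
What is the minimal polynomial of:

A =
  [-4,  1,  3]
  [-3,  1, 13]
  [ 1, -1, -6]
x^3 + 9*x^2 + 27*x + 27

The characteristic polynomial is χ_A(x) = (x + 3)^3, so the eigenvalues are known. The minimal polynomial is
  m_A(x) = Π_λ (x − λ)^{k_λ}
where k_λ is the size of the *largest* Jordan block for λ (equivalently, the smallest k with (A − λI)^k v = 0 for every generalised eigenvector v of λ).

  λ = -3: largest Jordan block has size 3, contributing (x + 3)^3

So m_A(x) = (x + 3)^3 = x^3 + 9*x^2 + 27*x + 27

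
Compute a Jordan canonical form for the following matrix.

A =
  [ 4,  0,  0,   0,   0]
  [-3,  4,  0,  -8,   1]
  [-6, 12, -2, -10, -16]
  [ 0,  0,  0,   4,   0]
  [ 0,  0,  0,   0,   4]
J_1(-2) ⊕ J_2(4) ⊕ J_1(4) ⊕ J_1(4)

The characteristic polynomial is
  det(x·I − A) = x^5 - 14*x^4 + 64*x^3 - 64*x^2 - 256*x + 512 = (x - 4)^4*(x + 2)

Eigenvalues and multiplicities (the geometric multiplicity of λ is n − rank(A − λI), which equals the number of Jordan blocks for λ):
  λ = -2: algebraic multiplicity = 1, geometric multiplicity = 1
  λ = 4: algebraic multiplicity = 4, geometric multiplicity = 3

Determining the block sizes for each eigenvalue:
  λ = -2: one block (gm = 1), so the single block has size am = 1 → block sizes [1]
  λ = 4: 3 blocks summing to 4 forces exactly one block of size 2 and the rest size 1 → block sizes [2, 1, 1]

Assembling the blocks gives a Jordan form
J =
  [-2, 0, 0, 0, 0]
  [ 0, 4, 1, 0, 0]
  [ 0, 0, 4, 0, 0]
  [ 0, 0, 0, 4, 0]
  [ 0, 0, 0, 0, 4]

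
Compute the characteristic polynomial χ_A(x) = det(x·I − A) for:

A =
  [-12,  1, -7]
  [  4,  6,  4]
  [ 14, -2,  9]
x^3 - 3*x^2 - 24*x + 80

Expanding det(x·I − A) (e.g. by cofactor expansion or by noting that A is similar to its Jordan form J, which has the same characteristic polynomial as A) gives
  χ_A(x) = x^3 - 3*x^2 - 24*x + 80
which factors as (x - 4)^2*(x + 5). The eigenvalues (with algebraic multiplicities) are λ = -5 with multiplicity 1, λ = 4 with multiplicity 2.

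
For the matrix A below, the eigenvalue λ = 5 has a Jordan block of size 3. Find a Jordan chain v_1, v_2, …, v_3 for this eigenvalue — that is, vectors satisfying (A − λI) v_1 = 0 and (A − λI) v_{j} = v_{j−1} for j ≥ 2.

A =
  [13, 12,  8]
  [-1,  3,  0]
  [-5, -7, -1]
A Jordan chain for λ = 5 of length 3:
v_1 = (12, -6, -3)ᵀ
v_2 = (8, -1, -5)ᵀ
v_3 = (1, 0, 0)ᵀ

Let N = A − (5)·I. We want v_3 with N^3 v_3 = 0 but N^2 v_3 ≠ 0; then v_{j-1} := N · v_j for j = 3, …, 2.

Pick v_3 = (1, 0, 0)ᵀ.
Then v_2 = N · v_3 = (8, -1, -5)ᵀ.
Then v_1 = N · v_2 = (12, -6, -3)ᵀ.

Sanity check: (A − (5)·I) v_1 = (0, 0, 0)ᵀ = 0. ✓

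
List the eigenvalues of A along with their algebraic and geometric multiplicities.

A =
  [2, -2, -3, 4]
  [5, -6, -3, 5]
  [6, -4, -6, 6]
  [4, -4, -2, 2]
λ = -2: alg = 4, geom = 2

Step 1 — factor the characteristic polynomial to read off the algebraic multiplicities:
  χ_A(x) = (x + 2)^4

Step 2 — compute geometric multiplicities via the rank-nullity identity g(λ) = n − rank(A − λI):
  rank(A − (-2)·I) = 2, so dim ker(A − (-2)·I) = n − 2 = 2

Summary:
  λ = -2: algebraic multiplicity = 4, geometric multiplicity = 2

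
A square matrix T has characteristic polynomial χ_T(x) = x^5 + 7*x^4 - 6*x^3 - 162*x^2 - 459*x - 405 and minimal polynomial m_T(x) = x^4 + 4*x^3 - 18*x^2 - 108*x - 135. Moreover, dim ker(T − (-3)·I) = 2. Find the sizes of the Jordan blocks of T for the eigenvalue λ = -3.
Block sizes for λ = -3: [3, 1]

Step 1 — from the characteristic polynomial, algebraic multiplicity of λ = -3 is 4. From dim ker(T − (-3)·I) = 2, there are exactly 2 Jordan blocks for λ = -3.
Step 2 — from the minimal polynomial, the factor (x + 3)^3 tells us the largest block for λ = -3 has size 3.
Step 3 — with total size 4, 2 blocks, and largest block 3, the block sizes (in nonincreasing order) are [3, 1].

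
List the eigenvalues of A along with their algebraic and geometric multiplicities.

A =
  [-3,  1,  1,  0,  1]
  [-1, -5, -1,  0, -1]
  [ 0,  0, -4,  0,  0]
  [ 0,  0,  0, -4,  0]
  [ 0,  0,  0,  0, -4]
λ = -4: alg = 5, geom = 4

Step 1 — factor the characteristic polynomial to read off the algebraic multiplicities:
  χ_A(x) = (x + 4)^5

Step 2 — compute geometric multiplicities via the rank-nullity identity g(λ) = n − rank(A − λI):
  rank(A − (-4)·I) = 1, so dim ker(A − (-4)·I) = n − 1 = 4

Summary:
  λ = -4: algebraic multiplicity = 5, geometric multiplicity = 4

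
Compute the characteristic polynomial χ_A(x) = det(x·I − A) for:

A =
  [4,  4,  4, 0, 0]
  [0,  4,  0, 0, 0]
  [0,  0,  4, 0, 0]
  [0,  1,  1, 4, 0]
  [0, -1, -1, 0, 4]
x^5 - 20*x^4 + 160*x^3 - 640*x^2 + 1280*x - 1024

Expanding det(x·I − A) (e.g. by cofactor expansion or by noting that A is similar to its Jordan form J, which has the same characteristic polynomial as A) gives
  χ_A(x) = x^5 - 20*x^4 + 160*x^3 - 640*x^2 + 1280*x - 1024
which factors as (x - 4)^5. The eigenvalues (with algebraic multiplicities) are λ = 4 with multiplicity 5.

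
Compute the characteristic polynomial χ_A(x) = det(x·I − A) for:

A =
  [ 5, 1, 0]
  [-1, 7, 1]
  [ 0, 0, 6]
x^3 - 18*x^2 + 108*x - 216

Expanding det(x·I − A) (e.g. by cofactor expansion or by noting that A is similar to its Jordan form J, which has the same characteristic polynomial as A) gives
  χ_A(x) = x^3 - 18*x^2 + 108*x - 216
which factors as (x - 6)^3. The eigenvalues (with algebraic multiplicities) are λ = 6 with multiplicity 3.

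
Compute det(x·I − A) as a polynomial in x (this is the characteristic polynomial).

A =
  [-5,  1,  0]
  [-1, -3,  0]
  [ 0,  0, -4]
x^3 + 12*x^2 + 48*x + 64

Expanding det(x·I − A) (e.g. by cofactor expansion or by noting that A is similar to its Jordan form J, which has the same characteristic polynomial as A) gives
  χ_A(x) = x^3 + 12*x^2 + 48*x + 64
which factors as (x + 4)^3. The eigenvalues (with algebraic multiplicities) are λ = -4 with multiplicity 3.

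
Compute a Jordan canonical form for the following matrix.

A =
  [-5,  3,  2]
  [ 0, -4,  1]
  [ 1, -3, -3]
J_3(-4)

The characteristic polynomial is
  det(x·I − A) = x^3 + 12*x^2 + 48*x + 64 = (x + 4)^3

Eigenvalues and multiplicities (the geometric multiplicity of λ is n − rank(A − λI), which equals the number of Jordan blocks for λ):
  λ = -4: algebraic multiplicity = 3, geometric multiplicity = 1

Determining the block sizes for each eigenvalue:
  λ = -4: one block (gm = 1), so the single block has size am = 3 → block sizes [3]

Assembling the blocks gives a Jordan form
J =
  [-4,  1,  0]
  [ 0, -4,  1]
  [ 0,  0, -4]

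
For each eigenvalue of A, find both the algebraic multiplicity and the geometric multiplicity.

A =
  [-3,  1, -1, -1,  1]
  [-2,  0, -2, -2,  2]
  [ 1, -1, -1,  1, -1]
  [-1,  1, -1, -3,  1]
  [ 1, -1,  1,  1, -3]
λ = -2: alg = 5, geom = 4

Step 1 — factor the characteristic polynomial to read off the algebraic multiplicities:
  χ_A(x) = (x + 2)^5

Step 2 — compute geometric multiplicities via the rank-nullity identity g(λ) = n − rank(A − λI):
  rank(A − (-2)·I) = 1, so dim ker(A − (-2)·I) = n − 1 = 4

Summary:
  λ = -2: algebraic multiplicity = 5, geometric multiplicity = 4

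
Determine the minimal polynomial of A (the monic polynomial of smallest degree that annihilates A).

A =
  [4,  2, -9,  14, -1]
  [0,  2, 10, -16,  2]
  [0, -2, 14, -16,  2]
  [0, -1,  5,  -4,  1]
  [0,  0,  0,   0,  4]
x^2 - 8*x + 16

The characteristic polynomial is χ_A(x) = (x - 4)^5, so the eigenvalues are known. The minimal polynomial is
  m_A(x) = Π_λ (x − λ)^{k_λ}
where k_λ is the size of the *largest* Jordan block for λ (equivalently, the smallest k with (A − λI)^k v = 0 for every generalised eigenvector v of λ).

  λ = 4: largest Jordan block has size 2, contributing (x − 4)^2

So m_A(x) = (x - 4)^2 = x^2 - 8*x + 16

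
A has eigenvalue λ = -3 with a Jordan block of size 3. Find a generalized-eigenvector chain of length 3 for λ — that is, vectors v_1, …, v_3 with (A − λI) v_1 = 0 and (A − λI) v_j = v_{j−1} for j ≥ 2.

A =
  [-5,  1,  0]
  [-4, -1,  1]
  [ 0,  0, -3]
A Jordan chain for λ = -3 of length 3:
v_1 = (1, 2, 0)ᵀ
v_2 = (0, 1, 0)ᵀ
v_3 = (0, 0, 1)ᵀ

Let N = A − (-3)·I. We want v_3 with N^3 v_3 = 0 but N^2 v_3 ≠ 0; then v_{j-1} := N · v_j for j = 3, …, 2.

Pick v_3 = (0, 0, 1)ᵀ.
Then v_2 = N · v_3 = (0, 1, 0)ᵀ.
Then v_1 = N · v_2 = (1, 2, 0)ᵀ.

Sanity check: (A − (-3)·I) v_1 = (0, 0, 0)ᵀ = 0. ✓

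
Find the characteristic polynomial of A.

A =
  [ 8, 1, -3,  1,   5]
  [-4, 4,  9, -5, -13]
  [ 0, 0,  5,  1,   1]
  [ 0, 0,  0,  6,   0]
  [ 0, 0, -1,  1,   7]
x^5 - 30*x^4 + 360*x^3 - 2160*x^2 + 6480*x - 7776

Expanding det(x·I − A) (e.g. by cofactor expansion or by noting that A is similar to its Jordan form J, which has the same characteristic polynomial as A) gives
  χ_A(x) = x^5 - 30*x^4 + 360*x^3 - 2160*x^2 + 6480*x - 7776
which factors as (x - 6)^5. The eigenvalues (with algebraic multiplicities) are λ = 6 with multiplicity 5.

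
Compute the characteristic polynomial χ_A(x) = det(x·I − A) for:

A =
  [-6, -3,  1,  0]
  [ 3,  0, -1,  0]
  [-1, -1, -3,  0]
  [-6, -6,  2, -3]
x^4 + 12*x^3 + 54*x^2 + 108*x + 81

Expanding det(x·I − A) (e.g. by cofactor expansion or by noting that A is similar to its Jordan form J, which has the same characteristic polynomial as A) gives
  χ_A(x) = x^4 + 12*x^3 + 54*x^2 + 108*x + 81
which factors as (x + 3)^4. The eigenvalues (with algebraic multiplicities) are λ = -3 with multiplicity 4.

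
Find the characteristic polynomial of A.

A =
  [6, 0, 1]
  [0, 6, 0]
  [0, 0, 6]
x^3 - 18*x^2 + 108*x - 216

Expanding det(x·I − A) (e.g. by cofactor expansion or by noting that A is similar to its Jordan form J, which has the same characteristic polynomial as A) gives
  χ_A(x) = x^3 - 18*x^2 + 108*x - 216
which factors as (x - 6)^3. The eigenvalues (with algebraic multiplicities) are λ = 6 with multiplicity 3.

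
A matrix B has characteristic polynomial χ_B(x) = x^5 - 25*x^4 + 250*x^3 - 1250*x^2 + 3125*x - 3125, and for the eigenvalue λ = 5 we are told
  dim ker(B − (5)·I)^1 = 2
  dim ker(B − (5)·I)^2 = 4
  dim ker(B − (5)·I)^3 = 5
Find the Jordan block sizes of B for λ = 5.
Block sizes for λ = 5: [3, 2]

From the dimensions of kernels of powers, the number of Jordan blocks of size at least j is d_j − d_{j−1} where d_j = dim ker(N^j) (with d_0 = 0). Computing the differences gives [2, 2, 1].
The number of blocks of size exactly k is (#blocks of size ≥ k) − (#blocks of size ≥ k + 1), so the partition is: 1 block(s) of size 2, 1 block(s) of size 3.
In nonincreasing order the block sizes are [3, 2].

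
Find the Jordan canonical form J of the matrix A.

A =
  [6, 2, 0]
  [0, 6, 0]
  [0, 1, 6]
J_2(6) ⊕ J_1(6)

The characteristic polynomial is
  det(x·I − A) = x^3 - 18*x^2 + 108*x - 216 = (x - 6)^3

Eigenvalues and multiplicities (the geometric multiplicity of λ is n − rank(A − λI), which equals the number of Jordan blocks for λ):
  λ = 6: algebraic multiplicity = 3, geometric multiplicity = 2

Determining the block sizes for each eigenvalue:
  λ = 6: 2 blocks summing to 3 forces exactly one block of size 2 and the rest size 1 → block sizes [2, 1]

Assembling the blocks gives a Jordan form
J =
  [6, 1, 0]
  [0, 6, 0]
  [0, 0, 6]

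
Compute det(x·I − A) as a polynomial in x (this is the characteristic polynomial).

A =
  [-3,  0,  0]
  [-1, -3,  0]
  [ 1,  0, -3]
x^3 + 9*x^2 + 27*x + 27

Expanding det(x·I − A) (e.g. by cofactor expansion or by noting that A is similar to its Jordan form J, which has the same characteristic polynomial as A) gives
  χ_A(x) = x^3 + 9*x^2 + 27*x + 27
which factors as (x + 3)^3. The eigenvalues (with algebraic multiplicities) are λ = -3 with multiplicity 3.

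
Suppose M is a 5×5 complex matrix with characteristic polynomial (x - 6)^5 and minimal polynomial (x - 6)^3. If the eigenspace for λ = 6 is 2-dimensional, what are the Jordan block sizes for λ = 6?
Block sizes for λ = 6: [3, 2]

Step 1 — from the characteristic polynomial, algebraic multiplicity of λ = 6 is 5. From dim ker(M − (6)·I) = 2, there are exactly 2 Jordan blocks for λ = 6.
Step 2 — from the minimal polynomial, the factor (x − 6)^3 tells us the largest block for λ = 6 has size 3.
Step 3 — with total size 5, 2 blocks, and largest block 3, the block sizes (in nonincreasing order) are [3, 2].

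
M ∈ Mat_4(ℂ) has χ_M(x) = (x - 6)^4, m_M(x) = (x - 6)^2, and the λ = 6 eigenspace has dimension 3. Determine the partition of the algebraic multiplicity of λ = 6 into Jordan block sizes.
Block sizes for λ = 6: [2, 1, 1]

Step 1 — from the characteristic polynomial, algebraic multiplicity of λ = 6 is 4. From dim ker(M − (6)·I) = 3, there are exactly 3 Jordan blocks for λ = 6.
Step 2 — from the minimal polynomial, the factor (x − 6)^2 tells us the largest block for λ = 6 has size 2.
Step 3 — with total size 4, 3 blocks, and largest block 2, the block sizes (in nonincreasing order) are [2, 1, 1].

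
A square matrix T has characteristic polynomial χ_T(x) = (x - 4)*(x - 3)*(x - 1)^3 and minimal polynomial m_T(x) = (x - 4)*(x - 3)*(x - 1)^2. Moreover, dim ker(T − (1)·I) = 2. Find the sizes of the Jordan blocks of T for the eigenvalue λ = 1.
Block sizes for λ = 1: [2, 1]

Step 1 — from the characteristic polynomial, algebraic multiplicity of λ = 1 is 3. From dim ker(T − (1)·I) = 2, there are exactly 2 Jordan blocks for λ = 1.
Step 2 — from the minimal polynomial, the factor (x − 1)^2 tells us the largest block for λ = 1 has size 2.
Step 3 — with total size 3, 2 blocks, and largest block 2, the block sizes (in nonincreasing order) are [2, 1].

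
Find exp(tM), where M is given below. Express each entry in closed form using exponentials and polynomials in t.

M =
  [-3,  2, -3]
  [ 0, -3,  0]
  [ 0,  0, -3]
e^{tM} =
  [exp(-3*t), 2*t*exp(-3*t), -3*t*exp(-3*t)]
  [0, exp(-3*t), 0]
  [0, 0, exp(-3*t)]

Strategy: write M = P · J · P⁻¹ where J is a Jordan canonical form, so e^{tM} = P · e^{tJ} · P⁻¹, and e^{tJ} can be computed block-by-block.

M has Jordan form
J =
  [-3,  1,  0]
  [ 0, -3,  0]
  [ 0,  0, -3]
(up to reordering of blocks).

Per-block formulas:
  For a 1×1 block at λ = -3: exp(t · [-3]) = [e^(-3t)].
  For a 2×2 Jordan block J_2(-3): exp(t · J_2(-3)) = e^(-3t)·(I + t·N), where N is the 2×2 nilpotent shift.

After assembling e^{tJ} and conjugating by P, we get:

e^{tM} =
  [exp(-3*t), 2*t*exp(-3*t), -3*t*exp(-3*t)]
  [0, exp(-3*t), 0]
  [0, 0, exp(-3*t)]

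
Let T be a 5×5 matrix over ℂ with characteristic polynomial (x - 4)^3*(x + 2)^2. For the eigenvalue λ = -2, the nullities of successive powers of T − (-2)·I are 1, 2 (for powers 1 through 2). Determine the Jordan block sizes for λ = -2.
Block sizes for λ = -2: [2]

From the dimensions of kernels of powers, the number of Jordan blocks of size at least j is d_j − d_{j−1} where d_j = dim ker(N^j) (with d_0 = 0). Computing the differences gives [1, 1].
The number of blocks of size exactly k is (#blocks of size ≥ k) − (#blocks of size ≥ k + 1), so the partition is: 1 block(s) of size 2.
In nonincreasing order the block sizes are [2].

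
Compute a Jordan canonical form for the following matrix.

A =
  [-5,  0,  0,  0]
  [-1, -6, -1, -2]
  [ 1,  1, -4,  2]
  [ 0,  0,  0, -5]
J_2(-5) ⊕ J_1(-5) ⊕ J_1(-5)

The characteristic polynomial is
  det(x·I − A) = x^4 + 20*x^3 + 150*x^2 + 500*x + 625 = (x + 5)^4

Eigenvalues and multiplicities (the geometric multiplicity of λ is n − rank(A − λI), which equals the number of Jordan blocks for λ):
  λ = -5: algebraic multiplicity = 4, geometric multiplicity = 3

Determining the block sizes for each eigenvalue:
  λ = -5: 3 blocks summing to 4 forces exactly one block of size 2 and the rest size 1 → block sizes [2, 1, 1]

Assembling the blocks gives a Jordan form
J =
  [-5,  1,  0,  0]
  [ 0, -5,  0,  0]
  [ 0,  0, -5,  0]
  [ 0,  0,  0, -5]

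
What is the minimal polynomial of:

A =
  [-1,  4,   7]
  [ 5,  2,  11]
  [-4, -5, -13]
x^3 + 12*x^2 + 48*x + 64

The characteristic polynomial is χ_A(x) = (x + 4)^3, so the eigenvalues are known. The minimal polynomial is
  m_A(x) = Π_λ (x − λ)^{k_λ}
where k_λ is the size of the *largest* Jordan block for λ (equivalently, the smallest k with (A − λI)^k v = 0 for every generalised eigenvector v of λ).

  λ = -4: largest Jordan block has size 3, contributing (x + 4)^3

So m_A(x) = (x + 4)^3 = x^3 + 12*x^2 + 48*x + 64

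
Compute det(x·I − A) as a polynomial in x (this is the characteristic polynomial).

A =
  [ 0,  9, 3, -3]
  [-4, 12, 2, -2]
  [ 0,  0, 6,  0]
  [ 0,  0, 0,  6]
x^4 - 24*x^3 + 216*x^2 - 864*x + 1296

Expanding det(x·I − A) (e.g. by cofactor expansion or by noting that A is similar to its Jordan form J, which has the same characteristic polynomial as A) gives
  χ_A(x) = x^4 - 24*x^3 + 216*x^2 - 864*x + 1296
which factors as (x - 6)^4. The eigenvalues (with algebraic multiplicities) are λ = 6 with multiplicity 4.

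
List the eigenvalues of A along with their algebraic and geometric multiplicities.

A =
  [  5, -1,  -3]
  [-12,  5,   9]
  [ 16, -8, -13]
λ = -1: alg = 3, geom = 1

Step 1 — factor the characteristic polynomial to read off the algebraic multiplicities:
  χ_A(x) = (x + 1)^3

Step 2 — compute geometric multiplicities via the rank-nullity identity g(λ) = n − rank(A − λI):
  rank(A − (-1)·I) = 2, so dim ker(A − (-1)·I) = n − 2 = 1

Summary:
  λ = -1: algebraic multiplicity = 3, geometric multiplicity = 1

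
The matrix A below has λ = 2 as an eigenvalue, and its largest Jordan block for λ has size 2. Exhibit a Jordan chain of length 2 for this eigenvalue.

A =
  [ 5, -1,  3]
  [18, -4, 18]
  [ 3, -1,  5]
A Jordan chain for λ = 2 of length 2:
v_1 = (3, 18, 3)ᵀ
v_2 = (1, 0, 0)ᵀ

Let N = A − (2)·I. We want v_2 with N^2 v_2 = 0 but N^1 v_2 ≠ 0; then v_{j-1} := N · v_j for j = 2, …, 2.

Pick v_2 = (1, 0, 0)ᵀ.
Then v_1 = N · v_2 = (3, 18, 3)ᵀ.

Sanity check: (A − (2)·I) v_1 = (0, 0, 0)ᵀ = 0. ✓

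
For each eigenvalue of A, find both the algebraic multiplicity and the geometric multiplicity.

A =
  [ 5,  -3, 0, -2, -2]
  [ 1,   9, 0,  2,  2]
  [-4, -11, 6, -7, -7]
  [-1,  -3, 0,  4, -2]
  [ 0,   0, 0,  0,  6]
λ = 6: alg = 5, geom = 3

Step 1 — factor the characteristic polynomial to read off the algebraic multiplicities:
  χ_A(x) = (x - 6)^5

Step 2 — compute geometric multiplicities via the rank-nullity identity g(λ) = n − rank(A − λI):
  rank(A − (6)·I) = 2, so dim ker(A − (6)·I) = n − 2 = 3

Summary:
  λ = 6: algebraic multiplicity = 5, geometric multiplicity = 3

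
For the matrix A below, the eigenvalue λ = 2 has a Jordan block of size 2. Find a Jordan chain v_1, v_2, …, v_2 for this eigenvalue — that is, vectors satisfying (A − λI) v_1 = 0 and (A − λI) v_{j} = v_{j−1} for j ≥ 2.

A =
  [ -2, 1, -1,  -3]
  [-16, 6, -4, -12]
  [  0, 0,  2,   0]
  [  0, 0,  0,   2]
A Jordan chain for λ = 2 of length 2:
v_1 = (-4, -16, 0, 0)ᵀ
v_2 = (1, 0, 0, 0)ᵀ

Let N = A − (2)·I. We want v_2 with N^2 v_2 = 0 but N^1 v_2 ≠ 0; then v_{j-1} := N · v_j for j = 2, …, 2.

Pick v_2 = (1, 0, 0, 0)ᵀ.
Then v_1 = N · v_2 = (-4, -16, 0, 0)ᵀ.

Sanity check: (A − (2)·I) v_1 = (0, 0, 0, 0)ᵀ = 0. ✓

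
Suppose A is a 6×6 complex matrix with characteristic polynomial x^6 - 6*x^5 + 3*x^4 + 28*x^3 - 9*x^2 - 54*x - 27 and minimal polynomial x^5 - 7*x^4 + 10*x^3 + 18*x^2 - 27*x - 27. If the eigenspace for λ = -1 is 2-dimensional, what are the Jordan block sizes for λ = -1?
Block sizes for λ = -1: [2, 1]

Step 1 — from the characteristic polynomial, algebraic multiplicity of λ = -1 is 3. From dim ker(A − (-1)·I) = 2, there are exactly 2 Jordan blocks for λ = -1.
Step 2 — from the minimal polynomial, the factor (x + 1)^2 tells us the largest block for λ = -1 has size 2.
Step 3 — with total size 3, 2 blocks, and largest block 2, the block sizes (in nonincreasing order) are [2, 1].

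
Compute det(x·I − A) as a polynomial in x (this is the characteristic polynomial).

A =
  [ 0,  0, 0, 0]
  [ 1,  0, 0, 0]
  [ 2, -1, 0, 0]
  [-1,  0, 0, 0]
x^4

Expanding det(x·I − A) (e.g. by cofactor expansion or by noting that A is similar to its Jordan form J, which has the same characteristic polynomial as A) gives
  χ_A(x) = x^4
which factors as x^4. The eigenvalues (with algebraic multiplicities) are λ = 0 with multiplicity 4.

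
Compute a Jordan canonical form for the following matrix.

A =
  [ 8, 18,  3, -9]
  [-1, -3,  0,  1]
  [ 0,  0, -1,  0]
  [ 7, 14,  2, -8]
J_3(-1) ⊕ J_1(-1)

The characteristic polynomial is
  det(x·I − A) = x^4 + 4*x^3 + 6*x^2 + 4*x + 1 = (x + 1)^4

Eigenvalues and multiplicities (the geometric multiplicity of λ is n − rank(A − λI), which equals the number of Jordan blocks for λ):
  λ = -1: algebraic multiplicity = 4, geometric multiplicity = 2

Determining the block sizes for each eigenvalue:
  λ = -1: with am = 4 and gm = 2, the partition is not yet determined (e.g. several partitions of 4 into 2 parts exist). Let N = A − (-1)·I. Computing rank(N^1) = 2, rank(N^2) = 1, rank(N^3) = 0; the number of blocks of size ≥ j is rank(N^{j−1}) − rank(N^j), giving [2, 1, 1]. So we have 1 block(s) of size 3, 1 block(s) of size 1 → block sizes [3, 1]

Assembling the blocks gives a Jordan form
J =
  [-1,  1,  0,  0]
  [ 0, -1,  1,  0]
  [ 0,  0, -1,  0]
  [ 0,  0,  0, -1]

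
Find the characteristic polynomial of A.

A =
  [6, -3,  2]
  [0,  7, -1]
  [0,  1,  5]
x^3 - 18*x^2 + 108*x - 216

Expanding det(x·I − A) (e.g. by cofactor expansion or by noting that A is similar to its Jordan form J, which has the same characteristic polynomial as A) gives
  χ_A(x) = x^3 - 18*x^2 + 108*x - 216
which factors as (x - 6)^3. The eigenvalues (with algebraic multiplicities) are λ = 6 with multiplicity 3.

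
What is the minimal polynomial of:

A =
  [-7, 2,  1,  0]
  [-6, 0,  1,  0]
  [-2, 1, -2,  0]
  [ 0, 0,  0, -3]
x^3 + 9*x^2 + 27*x + 27

The characteristic polynomial is χ_A(x) = (x + 3)^4, so the eigenvalues are known. The minimal polynomial is
  m_A(x) = Π_λ (x − λ)^{k_λ}
where k_λ is the size of the *largest* Jordan block for λ (equivalently, the smallest k with (A − λI)^k v = 0 for every generalised eigenvector v of λ).

  λ = -3: largest Jordan block has size 3, contributing (x + 3)^3

So m_A(x) = (x + 3)^3 = x^3 + 9*x^2 + 27*x + 27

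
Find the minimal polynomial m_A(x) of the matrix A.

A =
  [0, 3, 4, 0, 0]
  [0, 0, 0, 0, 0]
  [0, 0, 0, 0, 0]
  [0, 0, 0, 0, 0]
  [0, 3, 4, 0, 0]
x^2

The characteristic polynomial is χ_A(x) = x^5, so the eigenvalues are known. The minimal polynomial is
  m_A(x) = Π_λ (x − λ)^{k_λ}
where k_λ is the size of the *largest* Jordan block for λ (equivalently, the smallest k with (A − λI)^k v = 0 for every generalised eigenvector v of λ).

  λ = 0: largest Jordan block has size 2, contributing (x − 0)^2

So m_A(x) = x^2 = x^2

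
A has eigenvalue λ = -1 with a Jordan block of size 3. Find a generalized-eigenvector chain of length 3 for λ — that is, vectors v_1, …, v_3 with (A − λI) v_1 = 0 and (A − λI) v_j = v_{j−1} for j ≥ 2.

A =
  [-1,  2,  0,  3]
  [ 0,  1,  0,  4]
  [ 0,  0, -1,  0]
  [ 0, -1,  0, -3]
A Jordan chain for λ = -1 of length 3:
v_1 = (1, 0, 0, 0)ᵀ
v_2 = (2, 2, 0, -1)ᵀ
v_3 = (0, 1, 0, 0)ᵀ

Let N = A − (-1)·I. We want v_3 with N^3 v_3 = 0 but N^2 v_3 ≠ 0; then v_{j-1} := N · v_j for j = 3, …, 2.

Pick v_3 = (0, 1, 0, 0)ᵀ.
Then v_2 = N · v_3 = (2, 2, 0, -1)ᵀ.
Then v_1 = N · v_2 = (1, 0, 0, 0)ᵀ.

Sanity check: (A − (-1)·I) v_1 = (0, 0, 0, 0)ᵀ = 0. ✓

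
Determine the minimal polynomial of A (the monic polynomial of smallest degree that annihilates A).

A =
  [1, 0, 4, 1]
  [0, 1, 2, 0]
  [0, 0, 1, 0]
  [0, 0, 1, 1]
x^3 - 3*x^2 + 3*x - 1

The characteristic polynomial is χ_A(x) = (x - 1)^4, so the eigenvalues are known. The minimal polynomial is
  m_A(x) = Π_λ (x − λ)^{k_λ}
where k_λ is the size of the *largest* Jordan block for λ (equivalently, the smallest k with (A − λI)^k v = 0 for every generalised eigenvector v of λ).

  λ = 1: largest Jordan block has size 3, contributing (x − 1)^3

So m_A(x) = (x - 1)^3 = x^3 - 3*x^2 + 3*x - 1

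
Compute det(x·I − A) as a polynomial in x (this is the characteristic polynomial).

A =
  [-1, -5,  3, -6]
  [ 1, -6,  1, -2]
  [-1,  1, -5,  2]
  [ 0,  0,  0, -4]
x^4 + 16*x^3 + 96*x^2 + 256*x + 256

Expanding det(x·I − A) (e.g. by cofactor expansion or by noting that A is similar to its Jordan form J, which has the same characteristic polynomial as A) gives
  χ_A(x) = x^4 + 16*x^3 + 96*x^2 + 256*x + 256
which factors as (x + 4)^4. The eigenvalues (with algebraic multiplicities) are λ = -4 with multiplicity 4.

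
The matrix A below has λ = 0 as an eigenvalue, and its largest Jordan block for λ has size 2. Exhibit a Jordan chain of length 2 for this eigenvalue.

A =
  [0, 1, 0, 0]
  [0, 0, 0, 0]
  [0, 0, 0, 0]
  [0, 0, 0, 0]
A Jordan chain for λ = 0 of length 2:
v_1 = (1, 0, 0, 0)ᵀ
v_2 = (0, 1, 0, 0)ᵀ

Let N = A − (0)·I. We want v_2 with N^2 v_2 = 0 but N^1 v_2 ≠ 0; then v_{j-1} := N · v_j for j = 2, …, 2.

Pick v_2 = (0, 1, 0, 0)ᵀ.
Then v_1 = N · v_2 = (1, 0, 0, 0)ᵀ.

Sanity check: (A − (0)·I) v_1 = (0, 0, 0, 0)ᵀ = 0. ✓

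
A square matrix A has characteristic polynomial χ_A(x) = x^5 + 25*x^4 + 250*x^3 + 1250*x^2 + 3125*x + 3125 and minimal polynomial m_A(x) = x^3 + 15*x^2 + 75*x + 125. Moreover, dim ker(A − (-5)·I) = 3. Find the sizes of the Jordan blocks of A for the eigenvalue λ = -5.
Block sizes for λ = -5: [3, 1, 1]

Step 1 — from the characteristic polynomial, algebraic multiplicity of λ = -5 is 5. From dim ker(A − (-5)·I) = 3, there are exactly 3 Jordan blocks for λ = -5.
Step 2 — from the minimal polynomial, the factor (x + 5)^3 tells us the largest block for λ = -5 has size 3.
Step 3 — with total size 5, 3 blocks, and largest block 3, the block sizes (in nonincreasing order) are [3, 1, 1].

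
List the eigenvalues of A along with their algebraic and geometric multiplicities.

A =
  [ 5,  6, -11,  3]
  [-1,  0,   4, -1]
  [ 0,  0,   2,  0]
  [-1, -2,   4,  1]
λ = 2: alg = 4, geom = 2

Step 1 — factor the characteristic polynomial to read off the algebraic multiplicities:
  χ_A(x) = (x - 2)^4

Step 2 — compute geometric multiplicities via the rank-nullity identity g(λ) = n − rank(A − λI):
  rank(A − (2)·I) = 2, so dim ker(A − (2)·I) = n − 2 = 2

Summary:
  λ = 2: algebraic multiplicity = 4, geometric multiplicity = 2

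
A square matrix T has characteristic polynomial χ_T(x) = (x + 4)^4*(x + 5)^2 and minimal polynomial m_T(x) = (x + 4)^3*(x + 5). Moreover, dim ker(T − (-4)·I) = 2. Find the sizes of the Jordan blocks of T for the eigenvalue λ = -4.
Block sizes for λ = -4: [3, 1]

Step 1 — from the characteristic polynomial, algebraic multiplicity of λ = -4 is 4. From dim ker(T − (-4)·I) = 2, there are exactly 2 Jordan blocks for λ = -4.
Step 2 — from the minimal polynomial, the factor (x + 4)^3 tells us the largest block for λ = -4 has size 3.
Step 3 — with total size 4, 2 blocks, and largest block 3, the block sizes (in nonincreasing order) are [3, 1].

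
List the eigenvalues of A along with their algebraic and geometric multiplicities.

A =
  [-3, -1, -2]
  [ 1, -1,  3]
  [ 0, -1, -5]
λ = -3: alg = 3, geom = 1

Step 1 — factor the characteristic polynomial to read off the algebraic multiplicities:
  χ_A(x) = (x + 3)^3

Step 2 — compute geometric multiplicities via the rank-nullity identity g(λ) = n − rank(A − λI):
  rank(A − (-3)·I) = 2, so dim ker(A − (-3)·I) = n − 2 = 1

Summary:
  λ = -3: algebraic multiplicity = 3, geometric multiplicity = 1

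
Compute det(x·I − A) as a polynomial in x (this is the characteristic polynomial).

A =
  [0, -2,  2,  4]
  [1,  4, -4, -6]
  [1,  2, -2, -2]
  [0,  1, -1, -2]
x^4

Expanding det(x·I − A) (e.g. by cofactor expansion or by noting that A is similar to its Jordan form J, which has the same characteristic polynomial as A) gives
  χ_A(x) = x^4
which factors as x^4. The eigenvalues (with algebraic multiplicities) are λ = 0 with multiplicity 4.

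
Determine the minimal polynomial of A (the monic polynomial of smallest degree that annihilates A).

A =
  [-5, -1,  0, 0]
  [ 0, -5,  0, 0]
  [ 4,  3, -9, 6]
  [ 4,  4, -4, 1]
x^3 + 13*x^2 + 55*x + 75

The characteristic polynomial is χ_A(x) = (x + 3)*(x + 5)^3, so the eigenvalues are known. The minimal polynomial is
  m_A(x) = Π_λ (x − λ)^{k_λ}
where k_λ is the size of the *largest* Jordan block for λ (equivalently, the smallest k with (A − λI)^k v = 0 for every generalised eigenvector v of λ).

  λ = -5: largest Jordan block has size 2, contributing (x + 5)^2
  λ = -3: largest Jordan block has size 1, contributing (x + 3)

So m_A(x) = (x + 3)*(x + 5)^2 = x^3 + 13*x^2 + 55*x + 75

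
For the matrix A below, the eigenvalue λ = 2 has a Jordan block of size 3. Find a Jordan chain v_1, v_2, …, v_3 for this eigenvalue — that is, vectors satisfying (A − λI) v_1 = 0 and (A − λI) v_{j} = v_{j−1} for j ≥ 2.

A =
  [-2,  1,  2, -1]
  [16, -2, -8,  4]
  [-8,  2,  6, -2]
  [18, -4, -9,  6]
A Jordan chain for λ = 2 of length 3:
v_1 = (-2, 8, -4, 8)ᵀ
v_2 = (-4, 16, -8, 18)ᵀ
v_3 = (1, 0, 0, 0)ᵀ

Let N = A − (2)·I. We want v_3 with N^3 v_3 = 0 but N^2 v_3 ≠ 0; then v_{j-1} := N · v_j for j = 3, …, 2.

Pick v_3 = (1, 0, 0, 0)ᵀ.
Then v_2 = N · v_3 = (-4, 16, -8, 18)ᵀ.
Then v_1 = N · v_2 = (-2, 8, -4, 8)ᵀ.

Sanity check: (A − (2)·I) v_1 = (0, 0, 0, 0)ᵀ = 0. ✓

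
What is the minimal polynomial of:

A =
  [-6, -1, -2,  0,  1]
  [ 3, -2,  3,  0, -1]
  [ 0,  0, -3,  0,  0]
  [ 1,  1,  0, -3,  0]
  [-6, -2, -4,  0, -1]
x^3 + 9*x^2 + 27*x + 27

The characteristic polynomial is χ_A(x) = (x + 3)^5, so the eigenvalues are known. The minimal polynomial is
  m_A(x) = Π_λ (x − λ)^{k_λ}
where k_λ is the size of the *largest* Jordan block for λ (equivalently, the smallest k with (A − λI)^k v = 0 for every generalised eigenvector v of λ).

  λ = -3: largest Jordan block has size 3, contributing (x + 3)^3

So m_A(x) = (x + 3)^3 = x^3 + 9*x^2 + 27*x + 27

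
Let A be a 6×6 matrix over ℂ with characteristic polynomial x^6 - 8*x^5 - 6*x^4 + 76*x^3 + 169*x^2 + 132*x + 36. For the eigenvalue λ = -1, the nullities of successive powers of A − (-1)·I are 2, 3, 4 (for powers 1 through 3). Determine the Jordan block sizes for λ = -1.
Block sizes for λ = -1: [3, 1]

From the dimensions of kernels of powers, the number of Jordan blocks of size at least j is d_j − d_{j−1} where d_j = dim ker(N^j) (with d_0 = 0). Computing the differences gives [2, 1, 1].
The number of blocks of size exactly k is (#blocks of size ≥ k) − (#blocks of size ≥ k + 1), so the partition is: 1 block(s) of size 1, 1 block(s) of size 3.
In nonincreasing order the block sizes are [3, 1].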